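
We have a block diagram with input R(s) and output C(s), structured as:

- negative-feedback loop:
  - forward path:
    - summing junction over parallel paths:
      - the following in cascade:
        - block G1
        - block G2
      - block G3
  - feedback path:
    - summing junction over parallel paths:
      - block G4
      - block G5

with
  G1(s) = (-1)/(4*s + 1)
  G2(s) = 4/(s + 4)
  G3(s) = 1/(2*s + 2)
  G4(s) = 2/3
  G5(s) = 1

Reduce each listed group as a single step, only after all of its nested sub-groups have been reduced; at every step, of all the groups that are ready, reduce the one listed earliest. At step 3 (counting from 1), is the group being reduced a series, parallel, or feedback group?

The answer is parallel.

Reasoning:
1. multiply G1, G2 (series)
2. add (G1*G2), G3 (parallel)
3. reduce the parallel group G4, G5
4. close the feedback loop around ((G1*G2)+G3), (G4+G5)
Step 3 collapses a parallel group.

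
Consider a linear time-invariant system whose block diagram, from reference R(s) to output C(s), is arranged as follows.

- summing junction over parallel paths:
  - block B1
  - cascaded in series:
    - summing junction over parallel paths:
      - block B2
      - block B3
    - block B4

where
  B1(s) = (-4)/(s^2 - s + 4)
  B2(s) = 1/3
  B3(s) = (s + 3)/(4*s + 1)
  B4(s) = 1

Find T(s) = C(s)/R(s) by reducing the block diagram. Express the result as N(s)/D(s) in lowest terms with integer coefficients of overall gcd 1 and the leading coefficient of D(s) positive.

Step 1 - combine B2, B3 in parallel -> (7*s + 10)/(12*s + 3)
Step 2 - multiply (B2+B3), B4 (series) -> (7*s + 10)/(12*s + 3)
Step 3 - parallel reduction of B1, ((B2+B3)*B4), giving the overall T(s)

Answer: (7*s^3 + 3*s^2 - 30*s + 28)/(12*s^3 - 9*s^2 + 45*s + 12)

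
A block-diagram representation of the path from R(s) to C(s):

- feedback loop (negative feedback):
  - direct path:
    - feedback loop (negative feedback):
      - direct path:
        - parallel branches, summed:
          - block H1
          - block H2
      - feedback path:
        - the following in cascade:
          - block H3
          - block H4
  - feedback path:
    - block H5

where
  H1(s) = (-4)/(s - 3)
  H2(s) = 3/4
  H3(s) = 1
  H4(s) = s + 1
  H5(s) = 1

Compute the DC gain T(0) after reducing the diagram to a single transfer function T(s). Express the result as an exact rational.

First reduce the diagram to T(s).

Step 1. reduce the parallel group H1, H2 -> (3*s - 25)/(4*s - 12)
Step 2. cascade H3, H4 -> s + 1
Step 3. feedback reduction of (H1+H2), (H3*H4) -> (3*s - 25)/(3*s^2 - 18*s - 37)
Step 4. feedback reduction of [(H1+H2)/(1+(H1+H2)*(H3*H4))], H5 -> (3*s - 25)/(3*s^2 - 15*s - 62)
Evaluating the step-4 result (the overall T(s)) at s = 0 gives T(0) = -25/(-62) = 25/62.

Answer: 25/62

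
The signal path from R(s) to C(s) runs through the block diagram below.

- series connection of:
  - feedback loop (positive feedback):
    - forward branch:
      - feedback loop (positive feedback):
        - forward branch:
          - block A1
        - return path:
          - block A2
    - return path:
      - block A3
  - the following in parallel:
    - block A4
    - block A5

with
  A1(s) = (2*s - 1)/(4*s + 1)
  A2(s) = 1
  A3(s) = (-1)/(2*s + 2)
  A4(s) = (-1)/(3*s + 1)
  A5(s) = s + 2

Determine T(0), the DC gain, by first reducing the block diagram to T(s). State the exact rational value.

Step 1 - collapse the loop (A1 forward, A2 return): (2*s - 1)/(2*s + 2)
Step 2 - close the feedback loop around [A1/(1-A1*A2)], A3: (4*s^2 + 2*s - 2)/(4*s^2 + 10*s + 3)
Step 3 - add A4, A5 (parallel): (3*s^2 + 7*s + 1)/(3*s + 1)
Step 4 - cascade [[A1/(1-A1*A2)]/(1-[A1/(1-A1*A2)]*A3)], (A4+A5): (12*s^4 + 34*s^3 + 12*s^2 - 12*s - 2)/(12*s^3 + 34*s^2 + 19*s + 3)
The step-4 result is T(s). Setting s = 0: T(0) = -2/3.

Answer: -2/3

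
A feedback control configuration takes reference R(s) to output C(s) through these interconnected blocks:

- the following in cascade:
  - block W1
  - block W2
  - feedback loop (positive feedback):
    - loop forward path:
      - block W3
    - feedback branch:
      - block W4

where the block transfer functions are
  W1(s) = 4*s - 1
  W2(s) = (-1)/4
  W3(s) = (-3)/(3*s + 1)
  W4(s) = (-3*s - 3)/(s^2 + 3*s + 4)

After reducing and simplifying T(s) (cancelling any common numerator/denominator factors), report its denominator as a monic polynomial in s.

The answer is s^3 + 10*s^2/3 + 2*s - 5/3.

Reasoning:
Step 1. apply the feedback formula to W3, W4; result (-3*s^2 - 9*s - 12)/(3*s^3 + 10*s^2 + 6*s - 5)
Step 2. combine W1, W2, [W3/(1-W3*W4)] in series; result (12*s^3 + 33*s^2 + 39*s - 12)/(12*s^3 + 40*s^2 + 24*s - 20)
T(s) is the step-2 result (common factors already cancelled). Leading coefficient of the denominator: 12. Divide through by 12 for the monic polynomial.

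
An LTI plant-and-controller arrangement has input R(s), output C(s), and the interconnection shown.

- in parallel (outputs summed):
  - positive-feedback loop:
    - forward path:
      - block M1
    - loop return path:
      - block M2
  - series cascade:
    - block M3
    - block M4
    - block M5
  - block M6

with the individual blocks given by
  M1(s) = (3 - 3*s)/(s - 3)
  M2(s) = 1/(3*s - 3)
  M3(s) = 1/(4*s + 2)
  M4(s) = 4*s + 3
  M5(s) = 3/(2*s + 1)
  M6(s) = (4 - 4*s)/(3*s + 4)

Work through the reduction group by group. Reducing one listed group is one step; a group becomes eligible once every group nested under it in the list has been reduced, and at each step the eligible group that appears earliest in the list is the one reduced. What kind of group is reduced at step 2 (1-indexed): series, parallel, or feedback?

Step 1: feedback reduction of M1, M2
Step 2: cascade M3, M4, M5
Step 3: sum the parallel branches [M1/(1-M1*M2)], (M3*M4*M5), M6
At step 2 the group reduced is series.

Final answer: series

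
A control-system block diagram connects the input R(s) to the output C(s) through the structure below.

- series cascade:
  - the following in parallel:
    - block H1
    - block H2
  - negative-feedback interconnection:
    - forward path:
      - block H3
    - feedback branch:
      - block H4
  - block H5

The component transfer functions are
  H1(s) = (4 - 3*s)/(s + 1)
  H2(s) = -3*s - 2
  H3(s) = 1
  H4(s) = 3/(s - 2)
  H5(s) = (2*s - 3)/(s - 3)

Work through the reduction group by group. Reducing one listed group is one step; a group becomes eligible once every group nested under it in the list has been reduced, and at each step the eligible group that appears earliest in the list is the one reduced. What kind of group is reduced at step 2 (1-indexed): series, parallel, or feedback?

[1] combine H1, H2 in parallel
[2] collapse the loop (H3 forward, H4 return)
[3] reduce the series chain (H1+H2), [H3/(1+H3*H4)], H5
At step 2 the group reduced is feedback.

Final answer: feedback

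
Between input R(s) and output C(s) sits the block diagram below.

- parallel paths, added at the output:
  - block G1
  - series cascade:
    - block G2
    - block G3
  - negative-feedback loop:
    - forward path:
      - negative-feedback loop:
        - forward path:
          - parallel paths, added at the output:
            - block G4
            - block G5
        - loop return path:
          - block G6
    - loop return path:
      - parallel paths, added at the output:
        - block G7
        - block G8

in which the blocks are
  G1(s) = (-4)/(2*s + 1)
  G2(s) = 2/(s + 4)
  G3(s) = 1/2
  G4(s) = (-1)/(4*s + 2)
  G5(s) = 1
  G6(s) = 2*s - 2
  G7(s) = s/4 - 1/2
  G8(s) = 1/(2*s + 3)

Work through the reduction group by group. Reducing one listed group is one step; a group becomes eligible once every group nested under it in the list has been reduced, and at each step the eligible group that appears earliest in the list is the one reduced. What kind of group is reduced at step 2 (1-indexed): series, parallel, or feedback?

[1] combine G2, G3 in series
[2] add G4, G5 (parallel)
[3] apply the feedback formula to (G4+G5), G6
[4] reduce the parallel group G7, G8
[5] feedback reduction of [(G4+G5)/(1+(G4+G5)*G6)], (G7+G8)
[6] sum the parallel branches G1, (G2*G3), [[(G4+G5)/(1+(G4+G5)*G6)]/(1+[(G4+G5)/(1+(G4+G5)*G6)]*(G7+G8))]
Step 2: parallel.

Final answer: parallel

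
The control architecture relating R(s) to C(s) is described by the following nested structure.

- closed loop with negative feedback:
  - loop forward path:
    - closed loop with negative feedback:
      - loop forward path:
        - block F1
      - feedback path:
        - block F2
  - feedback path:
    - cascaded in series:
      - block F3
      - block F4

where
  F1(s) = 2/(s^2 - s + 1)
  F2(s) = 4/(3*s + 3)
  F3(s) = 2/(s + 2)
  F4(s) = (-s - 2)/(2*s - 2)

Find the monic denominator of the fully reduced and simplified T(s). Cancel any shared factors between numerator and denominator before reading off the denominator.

1. close the feedback loop around F1, F2, giving (6*s + 6)/(3*s^3 + 11)
2. series reduction of F3, F4, giving (-1)/(s - 1)
3. feedback reduction of [F1/(1+F1*F2)], (F3*F4), giving (6*s^2 - 6)/(3*s^4 - 3*s^3 + 5*s - 17)
No further cancellation is possible in the step-3 result, so that is T(s). Its denominator becomes monic after dividing by the leading coefficient 3.

Final answer: s^4 - s^3 + 5*s/3 - 17/3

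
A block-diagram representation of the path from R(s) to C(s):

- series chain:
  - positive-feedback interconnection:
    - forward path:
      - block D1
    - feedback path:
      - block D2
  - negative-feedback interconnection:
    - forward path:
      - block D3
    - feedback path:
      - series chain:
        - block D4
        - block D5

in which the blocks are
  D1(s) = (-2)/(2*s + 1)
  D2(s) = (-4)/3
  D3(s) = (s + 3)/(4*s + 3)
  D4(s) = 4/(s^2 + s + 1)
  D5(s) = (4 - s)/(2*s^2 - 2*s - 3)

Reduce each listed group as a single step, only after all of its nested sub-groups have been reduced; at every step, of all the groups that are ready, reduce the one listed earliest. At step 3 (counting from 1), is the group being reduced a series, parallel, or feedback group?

Answer: feedback

Working:
(1) apply the feedback formula to D1, D2
(2) series reduction of D4, D5
(3) reduce the feedback loop with forward D3 and return (D4*D5)
(4) reduce the series chain [D1/(1-D1*D2)], [D3/(1+D3*(D4*D5))]
The group at step 3 is a feedback group.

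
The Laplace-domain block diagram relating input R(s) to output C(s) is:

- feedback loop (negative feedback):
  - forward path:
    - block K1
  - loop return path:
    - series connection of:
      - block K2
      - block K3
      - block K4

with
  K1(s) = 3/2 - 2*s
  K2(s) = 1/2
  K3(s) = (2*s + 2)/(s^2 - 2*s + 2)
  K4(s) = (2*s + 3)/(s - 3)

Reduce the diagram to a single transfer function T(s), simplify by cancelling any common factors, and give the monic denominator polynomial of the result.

The answer is s^3 + 4*s^2 - 19*s/6 + 1/2.

Reasoning:
[1] series reduction of K2, K3, K4 gives (2*s^2 + 5*s + 3)/(s^3 - 5*s^2 + 8*s - 6)
[2] close the feedback loop around K1, (K2*K3*K4) gives (4*s^4 - 23*s^3 + 47*s^2 - 48*s + 18)/(6*s^3 + 24*s^2 - 19*s + 3)
That last expression is T(s), already simplified. Scaling its denominator by 1/6 (the reciprocal of the leading coefficient) yields the monic denominator.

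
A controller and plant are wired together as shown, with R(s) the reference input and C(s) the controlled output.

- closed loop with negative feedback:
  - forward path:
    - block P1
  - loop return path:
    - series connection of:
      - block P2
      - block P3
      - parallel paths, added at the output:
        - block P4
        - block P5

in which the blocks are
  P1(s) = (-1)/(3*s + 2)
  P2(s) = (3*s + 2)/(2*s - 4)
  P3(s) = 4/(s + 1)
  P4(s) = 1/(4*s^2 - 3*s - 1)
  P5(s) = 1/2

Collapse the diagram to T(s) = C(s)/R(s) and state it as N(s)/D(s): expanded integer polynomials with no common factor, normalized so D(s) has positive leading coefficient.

Reducing step by step:

1. sum the parallel branches P4, P5 -> (4*s^2 - 3*s + 1)/(8*s^2 - 6*s - 2)
2. cascade P2, P3, (P4+P5) -> (12*s^3 - s^2 - 3*s + 2)/(4*s^4 - 7*s^3 - 6*s^2 + 7*s + 2)
3. reduce the feedback loop with forward P1 and return (P2*P3*(P4+P5)) - this is the overall T(s), already in the required normalized form

Answer: (-4*s^4 + 7*s^3 + 6*s^2 - 7*s - 2)/(12*s^5 - 13*s^4 - 44*s^3 + 10*s^2 + 23*s + 2)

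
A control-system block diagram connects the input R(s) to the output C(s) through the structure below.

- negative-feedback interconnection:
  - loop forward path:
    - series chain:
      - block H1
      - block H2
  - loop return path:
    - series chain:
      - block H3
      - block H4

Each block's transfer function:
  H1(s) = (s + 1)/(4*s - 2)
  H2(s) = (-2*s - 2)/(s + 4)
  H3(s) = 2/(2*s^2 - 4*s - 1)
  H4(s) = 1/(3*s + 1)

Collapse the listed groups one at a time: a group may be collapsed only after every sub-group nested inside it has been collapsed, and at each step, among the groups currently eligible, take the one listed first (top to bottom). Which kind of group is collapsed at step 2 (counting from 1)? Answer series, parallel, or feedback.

Step 1. combine H1, H2 in series
Step 2. multiply H3, H4 (series)
Step 3. feedback reduction of (H1*H2), (H3*H4)
So the answer for step 2 is series.

Therefore the answer is series.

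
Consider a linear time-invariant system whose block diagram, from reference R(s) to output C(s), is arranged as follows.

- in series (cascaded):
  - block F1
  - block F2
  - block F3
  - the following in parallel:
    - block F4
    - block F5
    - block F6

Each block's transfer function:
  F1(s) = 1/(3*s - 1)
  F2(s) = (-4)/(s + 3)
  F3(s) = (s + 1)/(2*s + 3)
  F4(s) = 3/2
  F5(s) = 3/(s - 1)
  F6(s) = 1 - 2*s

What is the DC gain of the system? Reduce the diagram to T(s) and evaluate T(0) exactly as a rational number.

The answer is -2/9.

Reasoning:
(1) reduce the parallel group F4, F5, F6, giving (-4*s^2 + 9*s + 1)/(2*s - 2)
(2) combine F1, F2, F3, (F4+F5+F6) in series, giving (8*s^3 - 10*s^2 - 20*s - 2)/(6*s^4 + 19*s^3 - 7*s^2 - 27*s + 9)
The step-2 result is T(s). Setting s = 0: T(0) = -2/9.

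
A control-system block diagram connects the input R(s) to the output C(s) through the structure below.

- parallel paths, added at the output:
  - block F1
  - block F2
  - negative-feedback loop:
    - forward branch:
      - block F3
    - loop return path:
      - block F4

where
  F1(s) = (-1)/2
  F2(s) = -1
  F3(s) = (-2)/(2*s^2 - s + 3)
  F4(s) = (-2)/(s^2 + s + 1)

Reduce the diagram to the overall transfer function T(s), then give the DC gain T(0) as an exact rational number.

The answer is -25/14.

Reasoning:
(1) close the feedback loop around F3, F4 = (-2*s^2 - 2*s - 2)/(2*s^4 + s^3 + 4*s^2 + 2*s + 7)
(2) parallel reduction of F1, F2, [F3/(1+F3*F4)] = (-6*s^4 - 3*s^3 - 16*s^2 - 10*s - 25)/(4*s^4 + 2*s^3 + 8*s^2 + 4*s + 14)
That last expression is T(s); at s = 0 only the constant terms survive, so T(0) = -25/14.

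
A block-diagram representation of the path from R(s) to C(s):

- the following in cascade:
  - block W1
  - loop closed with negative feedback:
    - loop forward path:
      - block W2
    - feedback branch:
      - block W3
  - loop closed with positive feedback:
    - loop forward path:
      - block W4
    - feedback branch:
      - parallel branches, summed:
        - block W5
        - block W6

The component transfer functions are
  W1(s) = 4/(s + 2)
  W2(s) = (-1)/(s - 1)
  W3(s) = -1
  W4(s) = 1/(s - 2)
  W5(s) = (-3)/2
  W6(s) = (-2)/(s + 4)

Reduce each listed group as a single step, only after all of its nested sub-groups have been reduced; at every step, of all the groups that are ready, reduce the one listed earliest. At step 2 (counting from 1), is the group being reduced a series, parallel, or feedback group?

Answer: parallel

Working:
[1] close the feedback loop around W2, W3
[2] reduce the parallel group W5, W6
[3] feedback reduction of W4, (W5+W6)
[4] series reduction of W1, [W2/(1+W2*W3)], [W4/(1-W4*(W5+W6))]
Step 2: parallel.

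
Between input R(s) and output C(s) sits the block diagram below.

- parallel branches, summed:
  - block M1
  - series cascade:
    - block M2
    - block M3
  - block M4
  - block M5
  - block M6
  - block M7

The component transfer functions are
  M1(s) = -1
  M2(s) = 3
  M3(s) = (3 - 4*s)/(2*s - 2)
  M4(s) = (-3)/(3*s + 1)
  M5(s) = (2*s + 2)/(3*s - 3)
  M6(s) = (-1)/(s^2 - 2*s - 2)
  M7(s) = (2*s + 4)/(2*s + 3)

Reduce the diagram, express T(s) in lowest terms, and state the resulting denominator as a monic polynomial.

Reducing step by step:

Step 1. reduce the series chain M2, M3, giving (9 - 12*s)/(2*s - 2)
Step 2. sum the parallel branches M1, (M2*M3), M4, M5, M6, M7, giving (-192*s^5 + 200*s^4 + 931*s^3 + 49*s^2 - 664*s - 264)/(36*s^5 - 42*s^4 - 180*s^3 + 18*s^2 + 132*s + 36)
That last expression is T(s), already simplified. Scaling its denominator by 1/36 (the reciprocal of the leading coefficient) yields the monic denominator.

Answer: s^5 - 7*s^4/6 - 5*s^3 + s^2/2 + 11*s/3 + 1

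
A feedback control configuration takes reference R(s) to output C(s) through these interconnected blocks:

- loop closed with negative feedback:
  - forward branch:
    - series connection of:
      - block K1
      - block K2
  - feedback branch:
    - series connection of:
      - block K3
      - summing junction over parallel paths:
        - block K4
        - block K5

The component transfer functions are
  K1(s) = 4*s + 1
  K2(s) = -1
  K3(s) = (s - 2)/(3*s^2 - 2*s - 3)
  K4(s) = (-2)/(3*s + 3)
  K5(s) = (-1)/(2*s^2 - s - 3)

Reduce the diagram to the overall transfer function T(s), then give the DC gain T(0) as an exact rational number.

Reducing step by step:

(1) multiply K1, K2 (series), giving -4*s - 1
(2) parallel reduction of K4, K5, giving (3 - 4*s)/(6*s^2 - 3*s - 9)
(3) combine K3, (K4+K5) in series, giving (-4*s^2 + 11*s - 6)/(18*s^4 - 21*s^3 - 39*s^2 + 27*s + 27)
(4) close the feedback loop around (K1*K2), (K3*(K4+K5)), giving (-72*s^5 + 66*s^4 + 177*s^3 - 69*s^2 - 135*s - 27)/(18*s^4 - 5*s^3 - 79*s^2 + 40*s + 33)
DC gain: substitute s = 0 into T(s) from step 4: T(0) = -27/33 = -9/11.

Answer: -9/11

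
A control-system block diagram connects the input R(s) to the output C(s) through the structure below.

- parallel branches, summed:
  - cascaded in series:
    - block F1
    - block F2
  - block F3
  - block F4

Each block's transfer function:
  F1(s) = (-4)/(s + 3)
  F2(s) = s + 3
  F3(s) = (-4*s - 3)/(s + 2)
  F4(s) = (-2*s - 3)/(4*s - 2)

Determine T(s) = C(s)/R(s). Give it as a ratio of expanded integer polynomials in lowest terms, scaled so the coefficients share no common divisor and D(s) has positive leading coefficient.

Step 1 - cascade F1, F2 = -4
Step 2 - combine (F1*F2), F3, F4 in parallel, giving the overall T(s)

Therefore the answer is (-34*s^2 - 35*s + 16)/(4*s^2 + 6*s - 4).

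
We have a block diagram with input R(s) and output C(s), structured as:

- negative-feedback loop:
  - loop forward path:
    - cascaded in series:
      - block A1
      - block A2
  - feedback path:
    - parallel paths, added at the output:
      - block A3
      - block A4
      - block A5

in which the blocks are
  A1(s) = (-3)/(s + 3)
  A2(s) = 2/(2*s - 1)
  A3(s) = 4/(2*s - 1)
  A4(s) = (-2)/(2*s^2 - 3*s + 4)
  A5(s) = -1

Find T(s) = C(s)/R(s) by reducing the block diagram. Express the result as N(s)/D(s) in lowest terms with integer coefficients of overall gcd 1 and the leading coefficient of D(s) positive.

(1) reduce the series chain A1, A2 = (-6)/(2*s^2 + 5*s - 3)
(2) sum the parallel branches A3, A4, A5 = (-4*s^3 + 16*s^2 - 27*s + 22)/(4*s^3 - 8*s^2 + 11*s - 4)
(3) apply the feedback formula to (A1*A2), (A3+A4+A5); the result is T(s) itself (integer coefficients, no common factor, positive leading denominator coefficient)

Therefore the answer is (-24*s^3 + 48*s^2 - 66*s + 24)/(8*s^5 + 4*s^4 - 6*s^3 - 25*s^2 + 109*s - 120).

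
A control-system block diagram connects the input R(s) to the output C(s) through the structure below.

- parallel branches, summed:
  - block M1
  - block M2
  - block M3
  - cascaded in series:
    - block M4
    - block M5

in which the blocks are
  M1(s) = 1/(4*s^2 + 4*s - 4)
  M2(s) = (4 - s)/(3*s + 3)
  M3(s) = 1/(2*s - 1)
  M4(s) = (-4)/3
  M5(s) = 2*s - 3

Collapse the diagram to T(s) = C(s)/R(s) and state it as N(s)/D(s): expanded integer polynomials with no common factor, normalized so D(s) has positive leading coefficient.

Reducing step by step:

[1] series reduction of M4, M5, giving 4 - 8*s/3
[2] combine M1, M2, M3, (M4*M5) in parallel, giving the overall T(s)

Answer: (-64*s^5 - 8*s^4 + 248*s^3 + 26*s^2 - 177*s + 49)/(24*s^4 + 36*s^3 - 24*s^2 - 24*s + 12)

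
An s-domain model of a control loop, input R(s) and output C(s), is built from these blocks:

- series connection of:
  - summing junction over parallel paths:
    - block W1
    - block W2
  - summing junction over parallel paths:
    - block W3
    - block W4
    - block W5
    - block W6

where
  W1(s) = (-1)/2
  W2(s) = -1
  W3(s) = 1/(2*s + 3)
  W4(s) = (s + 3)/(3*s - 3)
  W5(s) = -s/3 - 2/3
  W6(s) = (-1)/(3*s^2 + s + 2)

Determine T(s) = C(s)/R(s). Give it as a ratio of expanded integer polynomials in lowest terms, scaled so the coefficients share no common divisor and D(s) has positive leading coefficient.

Reducing step by step:

(1) reduce the parallel group W1, W2 gives (-3)/2
(2) parallel reduction of W3, W4, W5, W6 gives (-6*s^5 - 11*s^4 + 32*s^3 + 37*s^2 + 35*s + 33)/(18*s^4 + 15*s^3 - 12*s^2 - 3*s - 18)
(3) multiply (W1+W2), (W3+W4+W5+W6) (series); the result is T(s) itself (integer coefficients, no common factor, positive leading denominator coefficient)

Answer: (6*s^5 + 11*s^4 - 32*s^3 - 37*s^2 - 35*s - 33)/(12*s^4 + 10*s^3 - 8*s^2 - 2*s - 12)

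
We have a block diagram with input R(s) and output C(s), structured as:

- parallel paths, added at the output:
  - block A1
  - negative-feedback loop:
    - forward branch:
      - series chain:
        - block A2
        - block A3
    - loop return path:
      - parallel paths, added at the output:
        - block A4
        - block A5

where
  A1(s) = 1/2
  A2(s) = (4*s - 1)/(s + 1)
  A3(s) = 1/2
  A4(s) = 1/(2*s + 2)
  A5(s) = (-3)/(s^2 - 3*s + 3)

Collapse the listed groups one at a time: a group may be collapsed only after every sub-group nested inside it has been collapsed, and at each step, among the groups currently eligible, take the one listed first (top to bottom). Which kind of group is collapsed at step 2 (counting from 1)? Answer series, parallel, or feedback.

Step 1: cascade A2, A3
Step 2: add A4, A5 (parallel)
Step 3: close the feedback loop around (A2*A3), (A4+A5)
Step 4: add A1, [(A2*A3)/(1+(A2*A3)*(A4+A5))] (parallel)
At step 2 the group reduced is parallel.

Therefore the answer is parallel.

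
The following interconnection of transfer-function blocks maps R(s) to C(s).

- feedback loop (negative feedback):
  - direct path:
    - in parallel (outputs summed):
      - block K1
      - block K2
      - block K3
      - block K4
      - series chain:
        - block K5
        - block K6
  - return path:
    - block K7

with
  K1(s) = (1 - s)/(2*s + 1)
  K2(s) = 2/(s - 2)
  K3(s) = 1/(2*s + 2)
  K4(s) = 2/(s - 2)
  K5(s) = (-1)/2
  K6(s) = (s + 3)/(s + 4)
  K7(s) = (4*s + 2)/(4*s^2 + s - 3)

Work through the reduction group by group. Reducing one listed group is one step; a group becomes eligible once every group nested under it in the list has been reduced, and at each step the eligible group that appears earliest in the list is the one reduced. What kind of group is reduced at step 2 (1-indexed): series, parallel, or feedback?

Step 1 - multiply K5, K6 (series)
Step 2 - combine K1, K2, K3, K4, (K5*K6) in parallel
Step 3 - apply the feedback formula to (K1+K2+K3+K4+(K5*K6)), K7
So the answer for step 2 is parallel.

Final answer: parallel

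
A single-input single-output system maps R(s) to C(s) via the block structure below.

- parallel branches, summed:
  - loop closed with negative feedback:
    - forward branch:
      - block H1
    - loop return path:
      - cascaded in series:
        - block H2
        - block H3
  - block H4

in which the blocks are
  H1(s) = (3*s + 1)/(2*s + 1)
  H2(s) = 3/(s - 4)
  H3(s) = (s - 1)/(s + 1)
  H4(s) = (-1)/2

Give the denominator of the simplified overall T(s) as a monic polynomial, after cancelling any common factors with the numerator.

First reduce the diagram to T(s).

Step 1: series reduction of H2, H3 gives (3*s - 3)/(s^2 - 3*s - 4)
Step 2: reduce the feedback loop with forward H1 and return (H2*H3) gives (3*s^3 - 8*s^2 - 15*s - 4)/(2*s^3 + 4*s^2 - 17*s - 7)
Step 3: sum the parallel branches [H1/(1+H1*(H2*H3))], H4 gives (4*s^3 - 20*s^2 - 13*s - 1)/(4*s^3 + 8*s^2 - 34*s - 14)
No further cancellation is possible in the step-3 result, so that is T(s). Its denominator becomes monic after dividing by the leading coefficient 4.

Answer: s^3 + 2*s^2 - 17*s/2 - 7/2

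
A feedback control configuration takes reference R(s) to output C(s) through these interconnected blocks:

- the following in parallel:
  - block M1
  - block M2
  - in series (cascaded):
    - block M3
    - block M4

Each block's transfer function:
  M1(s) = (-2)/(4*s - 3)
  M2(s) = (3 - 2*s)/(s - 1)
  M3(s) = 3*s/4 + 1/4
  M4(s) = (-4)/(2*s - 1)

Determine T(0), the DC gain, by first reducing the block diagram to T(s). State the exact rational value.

Step 1. combine M3, M4 in series; result (-3*s - 1)/(2*s - 1)
Step 2. sum the parallel branches M1, M2, (M3*M4); result (-28*s^3 + 57*s^2 - 32*s + 4)/(8*s^3 - 18*s^2 + 13*s - 3)
The step-2 result is T(s). Setting s = 0: T(0) = 4/(-3) = -4/3.

Answer: -4/3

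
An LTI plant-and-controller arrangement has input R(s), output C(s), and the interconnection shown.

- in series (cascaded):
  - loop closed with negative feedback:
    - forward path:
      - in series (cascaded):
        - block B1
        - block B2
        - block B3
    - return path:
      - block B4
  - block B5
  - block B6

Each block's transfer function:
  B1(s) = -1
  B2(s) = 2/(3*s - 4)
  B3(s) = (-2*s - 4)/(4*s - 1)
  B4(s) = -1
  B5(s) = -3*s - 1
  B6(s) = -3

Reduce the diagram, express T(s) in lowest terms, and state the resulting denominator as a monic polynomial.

1. multiply B1, B2, B3 (series): (4*s + 8)/(12*s^2 - 19*s + 4)
2. reduce the feedback loop with forward (B1*B2*B3) and return B4: (4*s + 8)/(12*s^2 - 23*s - 4)
3. series reduction of [(B1*B2*B3)/(1+(B1*B2*B3)*B4)], B5, B6: (36*s^2 + 84*s + 24)/(12*s^2 - 23*s - 4)
No further cancellation is possible in the step-3 result, so that is T(s). Its denominator becomes monic after dividing by the leading coefficient 12.

Therefore the answer is s^2 - 23*s/12 - 1/3.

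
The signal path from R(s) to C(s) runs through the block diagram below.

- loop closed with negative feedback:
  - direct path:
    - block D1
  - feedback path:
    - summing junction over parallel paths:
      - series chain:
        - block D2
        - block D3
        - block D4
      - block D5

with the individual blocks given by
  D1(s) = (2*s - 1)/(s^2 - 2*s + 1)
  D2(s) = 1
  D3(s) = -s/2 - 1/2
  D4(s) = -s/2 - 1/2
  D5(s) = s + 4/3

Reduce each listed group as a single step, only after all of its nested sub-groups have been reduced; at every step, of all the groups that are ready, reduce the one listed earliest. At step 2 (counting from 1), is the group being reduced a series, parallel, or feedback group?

Reducing step by step:

Step 1 - reduce the series chain D2, D3, D4
Step 2 - parallel reduction of (D2*D3*D4), D5
Step 3 - close the feedback loop around D1, ((D2*D3*D4)+D5)
Step 2 collapses a parallel group.

Answer: parallel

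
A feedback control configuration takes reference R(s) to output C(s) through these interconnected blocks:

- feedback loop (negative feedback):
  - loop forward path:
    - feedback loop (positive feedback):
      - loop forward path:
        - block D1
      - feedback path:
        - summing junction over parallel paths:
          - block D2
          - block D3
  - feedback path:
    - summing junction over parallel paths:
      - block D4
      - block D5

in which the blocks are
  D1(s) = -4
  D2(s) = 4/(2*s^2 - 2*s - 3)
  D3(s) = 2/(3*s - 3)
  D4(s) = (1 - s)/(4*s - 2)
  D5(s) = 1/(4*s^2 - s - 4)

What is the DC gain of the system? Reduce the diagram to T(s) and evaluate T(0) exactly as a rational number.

Reducing step by step:

1. parallel reduction of D2, D3: (4*s^2 + 8*s - 18)/(6*s^3 - 12*s^2 - 3*s + 9)
2. collapse the loop (D1 forward, (D2+D3) return): (-24*s^3 + 48*s^2 + 12*s - 36)/(6*s^3 + 4*s^2 + 29*s - 63)
3. combine D4, D5 in parallel: (-4*s^3 + 5*s^2 + 7*s - 6)/(16*s^3 - 12*s^2 - 14*s + 8)
4. feedback reduction of [D1/(1-D1*(D2+D3))], (D4+D5): (-192*s^6 + 528*s^5 - 24*s^4 - 792*s^3 + 324*s^2 + 300*s - 144)/(96*s^6 - 160*s^5 + 178*s^4 - 340*s^3 - s^2 + 395*s - 144)
The step-4 result is T(s). Setting s = 0: T(0) = -144/(-144) = 1.

Answer: 1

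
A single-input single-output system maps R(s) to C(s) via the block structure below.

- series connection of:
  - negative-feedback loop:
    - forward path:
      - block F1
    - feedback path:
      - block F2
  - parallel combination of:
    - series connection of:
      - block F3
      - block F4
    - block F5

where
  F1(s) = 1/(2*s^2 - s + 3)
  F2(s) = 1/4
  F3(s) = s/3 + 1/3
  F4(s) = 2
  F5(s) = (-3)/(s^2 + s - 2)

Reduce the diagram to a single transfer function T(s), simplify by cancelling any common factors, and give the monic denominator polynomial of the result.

Step 1: collapse the loop (F1 forward, F2 return) gives 4/(8*s^2 - 4*s + 13)
Step 2: combine F3, F4 in series gives 2*s/3 + 2/3
Step 3: add (F3*F4), F5 (parallel) gives (2*s^3 + 4*s^2 - 2*s - 13)/(3*s^2 + 3*s - 6)
Step 4: reduce the series chain [F1/(1+F1*F2)], ((F3*F4)+F5) gives (8*s^3 + 16*s^2 - 8*s - 52)/(24*s^4 + 12*s^3 - 21*s^2 + 63*s - 78)
No further cancellation is possible in the step-4 result, so that is T(s). Its denominator becomes monic after dividing by the leading coefficient 24.

Final answer: s^4 + s^3/2 - 7*s^2/8 + 21*s/8 - 13/4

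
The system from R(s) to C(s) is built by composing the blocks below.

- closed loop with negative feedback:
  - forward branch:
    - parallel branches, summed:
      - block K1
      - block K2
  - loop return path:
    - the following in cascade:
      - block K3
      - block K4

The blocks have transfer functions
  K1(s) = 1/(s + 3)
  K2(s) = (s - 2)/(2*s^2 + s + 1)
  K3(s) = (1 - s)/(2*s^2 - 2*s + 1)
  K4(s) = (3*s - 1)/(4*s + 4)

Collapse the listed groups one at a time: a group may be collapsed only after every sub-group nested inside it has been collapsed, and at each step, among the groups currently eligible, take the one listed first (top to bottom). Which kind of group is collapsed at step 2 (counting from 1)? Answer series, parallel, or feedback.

Step 1 - reduce the parallel group K1, K2
Step 2 - series reduction of K3, K4
Step 3 - reduce the feedback loop with forward (K1+K2) and return (K3*K4)
The group at step 2 is a series group.

Final answer: series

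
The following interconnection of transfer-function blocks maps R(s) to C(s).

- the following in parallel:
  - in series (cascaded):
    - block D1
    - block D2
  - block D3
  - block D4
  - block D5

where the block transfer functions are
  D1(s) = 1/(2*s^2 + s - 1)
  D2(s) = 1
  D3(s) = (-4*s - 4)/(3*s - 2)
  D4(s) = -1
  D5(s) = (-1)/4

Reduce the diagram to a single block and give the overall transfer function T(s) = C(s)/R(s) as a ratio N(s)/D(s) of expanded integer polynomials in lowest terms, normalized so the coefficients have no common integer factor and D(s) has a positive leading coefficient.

1. cascade D1, D2 = 1/(2*s^2 + s - 1)
2. parallel reduction of (D1*D2), D3, D4, D5, giving the overall T(s)

Answer: (-62*s^3 - 43*s^2 + 37*s - 2)/(24*s^3 - 4*s^2 - 20*s + 8)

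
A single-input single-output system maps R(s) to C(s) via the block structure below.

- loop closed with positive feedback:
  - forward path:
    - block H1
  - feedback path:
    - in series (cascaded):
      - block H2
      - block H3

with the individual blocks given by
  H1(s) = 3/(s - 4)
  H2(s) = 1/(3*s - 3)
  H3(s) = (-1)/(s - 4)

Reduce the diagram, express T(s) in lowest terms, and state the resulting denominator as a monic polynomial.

The answer is s^3 - 9*s^2 + 24*s - 15.

Reasoning:
[1] multiply H2, H3 (series), giving (-1)/(3*s^2 - 15*s + 12)
[2] collapse the loop (H1 forward, (H2*H3) return), giving (3*s^2 - 15*s + 12)/(s^3 - 9*s^2 + 24*s - 15)
T(s) is the step-2 result (common factors already cancelled). Leading coefficient of the denominator: 1, so no rescaling is needed.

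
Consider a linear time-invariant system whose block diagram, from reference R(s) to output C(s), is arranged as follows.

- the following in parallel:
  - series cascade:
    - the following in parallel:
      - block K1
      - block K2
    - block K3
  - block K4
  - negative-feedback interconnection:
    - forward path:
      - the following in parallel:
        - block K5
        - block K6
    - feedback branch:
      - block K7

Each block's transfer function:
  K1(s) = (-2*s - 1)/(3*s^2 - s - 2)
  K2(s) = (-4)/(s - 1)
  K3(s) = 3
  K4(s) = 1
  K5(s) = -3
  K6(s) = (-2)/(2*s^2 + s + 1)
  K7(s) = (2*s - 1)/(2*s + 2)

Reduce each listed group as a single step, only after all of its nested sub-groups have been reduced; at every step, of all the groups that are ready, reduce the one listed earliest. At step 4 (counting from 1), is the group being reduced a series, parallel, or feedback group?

(1) reduce the parallel group K1, K2
(2) multiply (K1+K2), K3 (series)
(3) parallel reduction of K5, K6
(4) close the feedback loop around (K5+K6), K7
(5) combine ((K1+K2)*K3), K4, [(K5+K6)/(1+(K5+K6)*K7)] in parallel
So the answer for step 4 is feedback.

Final answer: feedback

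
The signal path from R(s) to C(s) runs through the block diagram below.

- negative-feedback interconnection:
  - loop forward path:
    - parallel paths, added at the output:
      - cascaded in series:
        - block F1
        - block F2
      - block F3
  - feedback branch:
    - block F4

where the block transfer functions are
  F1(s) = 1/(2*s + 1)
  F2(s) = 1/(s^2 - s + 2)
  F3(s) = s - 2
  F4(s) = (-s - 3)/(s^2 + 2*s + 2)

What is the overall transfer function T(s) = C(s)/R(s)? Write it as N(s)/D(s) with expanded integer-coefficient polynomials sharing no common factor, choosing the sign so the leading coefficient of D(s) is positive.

Step 1: reduce the series chain F1, F2: 1/(2*s^3 - s^2 + 3*s + 2)
Step 2: reduce the parallel group (F1*F2), F3: (2*s^4 - 5*s^3 + 5*s^2 - 4*s - 3)/(2*s^3 - s^2 + 3*s + 2)
Step 3: collapse the loop (((F1*F2)+F3) forward, F4 return): this yields T(s), and no further normalization is needed

Therefore the answer is (2*s^6 - s^5 - s^4 - 4*s^3 - s^2 - 14*s - 6)/(2*s^4 + 15*s^3 - 5*s^2 + 25*s + 13).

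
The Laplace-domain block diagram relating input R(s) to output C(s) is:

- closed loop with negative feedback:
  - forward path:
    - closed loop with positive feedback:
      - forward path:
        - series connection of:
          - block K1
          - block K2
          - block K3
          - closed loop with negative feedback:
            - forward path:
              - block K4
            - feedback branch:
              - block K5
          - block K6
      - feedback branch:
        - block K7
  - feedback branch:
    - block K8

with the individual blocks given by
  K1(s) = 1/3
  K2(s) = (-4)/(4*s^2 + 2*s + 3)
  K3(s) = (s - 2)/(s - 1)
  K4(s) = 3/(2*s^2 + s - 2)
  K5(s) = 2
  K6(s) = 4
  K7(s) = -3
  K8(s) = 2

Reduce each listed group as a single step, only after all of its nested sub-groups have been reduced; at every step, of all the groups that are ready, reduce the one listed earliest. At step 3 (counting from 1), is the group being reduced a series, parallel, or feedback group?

Step 1: reduce the feedback loop with forward K4 and return K5
Step 2: multiply K1, K2, K3, [K4/(1+K4*K5)], K6 (series)
Step 3: close the feedback loop around (K1*K2*K3*[K4/(1+K4*K5)]*K6), K7
Step 4: feedback reduction of [(K1*K2*K3*[K4/(1+K4*K5)]*K6)/(1-(K1*K2*K3*[K4/(1+K4*K5)]*K6)*K7)], K8
So the answer for step 3 is feedback.

Final answer: feedback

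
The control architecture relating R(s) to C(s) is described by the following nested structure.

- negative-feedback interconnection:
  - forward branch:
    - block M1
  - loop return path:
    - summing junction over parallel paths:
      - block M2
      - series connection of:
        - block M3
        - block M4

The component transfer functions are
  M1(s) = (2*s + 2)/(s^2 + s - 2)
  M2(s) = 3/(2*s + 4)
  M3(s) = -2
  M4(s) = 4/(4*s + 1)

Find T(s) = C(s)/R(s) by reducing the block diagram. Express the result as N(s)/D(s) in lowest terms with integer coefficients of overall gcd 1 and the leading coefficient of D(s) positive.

Step 1: cascade M3, M4, giving (-8)/(4*s + 1)
Step 2: add M2, (M3*M4) (parallel), giving (-4*s - 29)/(8*s^2 + 18*s + 4)
Step 3: close the feedback loop around M1, (M2+(M3*M4)): this yields T(s), and no further normalization is needed

Therefore the answer is (8*s^3 + 26*s^2 + 22*s + 4)/(4*s^4 + 13*s^3 - s^2 - 49*s - 33).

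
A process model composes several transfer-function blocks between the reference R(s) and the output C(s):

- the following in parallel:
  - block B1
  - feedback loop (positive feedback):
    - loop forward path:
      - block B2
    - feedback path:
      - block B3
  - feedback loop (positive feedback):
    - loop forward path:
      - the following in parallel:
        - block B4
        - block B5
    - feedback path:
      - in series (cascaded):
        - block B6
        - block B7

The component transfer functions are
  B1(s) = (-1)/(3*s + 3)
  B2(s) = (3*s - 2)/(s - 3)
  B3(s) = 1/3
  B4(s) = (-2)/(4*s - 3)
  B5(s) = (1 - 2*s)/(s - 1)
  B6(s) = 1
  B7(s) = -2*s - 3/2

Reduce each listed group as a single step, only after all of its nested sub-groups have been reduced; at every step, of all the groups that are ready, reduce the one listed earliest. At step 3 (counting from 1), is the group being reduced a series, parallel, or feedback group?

The answer is series.

Reasoning:
Step 1 - collapse the loop (B2 forward, B3 return)
Step 2 - add B4, B5 (parallel)
Step 3 - multiply B6, B7 (series)
Step 4 - apply the feedback formula to (B4+B5), (B6*B7)
Step 5 - reduce the parallel group B1, [B2/(1-B2*B3)], [(B4+B5)/(1-(B4+B5)*(B6*B7))]
At step 3 the group reduced is series.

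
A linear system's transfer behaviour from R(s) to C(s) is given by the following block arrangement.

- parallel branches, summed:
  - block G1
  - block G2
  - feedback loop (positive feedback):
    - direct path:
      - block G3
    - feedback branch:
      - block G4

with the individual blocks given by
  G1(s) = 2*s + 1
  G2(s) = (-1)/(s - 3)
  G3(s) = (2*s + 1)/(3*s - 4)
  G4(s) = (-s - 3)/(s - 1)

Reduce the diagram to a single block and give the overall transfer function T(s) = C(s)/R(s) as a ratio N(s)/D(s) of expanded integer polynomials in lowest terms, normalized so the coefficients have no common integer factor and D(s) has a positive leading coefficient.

Answer: (10*s^4 - 23*s^3 - 13*s^2 - 33*s - 25)/(5*s^3 - 15*s^2 + 7*s - 21)

Working:
Step 1. feedback reduction of G3, G4, giving (2*s^2 - s - 1)/(5*s^2 + 7)
Step 2. sum the parallel branches G1, G2, [G3/(1-G3*G4)]; the result is T(s) itself (integer coefficients, no common factor, positive leading denominator coefficient)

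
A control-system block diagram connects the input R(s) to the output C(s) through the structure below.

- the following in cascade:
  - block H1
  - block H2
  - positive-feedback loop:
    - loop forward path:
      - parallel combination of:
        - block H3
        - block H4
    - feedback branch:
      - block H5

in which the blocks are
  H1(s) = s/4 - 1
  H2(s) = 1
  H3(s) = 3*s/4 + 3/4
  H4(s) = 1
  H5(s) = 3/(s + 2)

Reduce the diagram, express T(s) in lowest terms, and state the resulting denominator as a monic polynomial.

Step 1: parallel reduction of H3, H4 gives 3*s/4 + 7/4
Step 2: feedback reduction of (H3+H4), H5 gives (-3*s^2 - 13*s - 14)/(5*s + 13)
Step 3: multiply H1, H2, [(H3+H4)/(1-(H3+H4)*H5)] (series) gives (-3*s^3 - s^2 + 38*s + 56)/(20*s + 52)
That last expression is T(s), already simplified. Scaling its denominator by 1/20 (the reciprocal of the leading coefficient) yields the monic denominator.

Therefore the answer is s + 13/5.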